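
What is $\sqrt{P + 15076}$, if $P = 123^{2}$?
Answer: $\sqrt{30205} \approx 173.8$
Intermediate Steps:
$P = 15129$
$\sqrt{P + 15076} = \sqrt{15129 + 15076} = \sqrt{30205}$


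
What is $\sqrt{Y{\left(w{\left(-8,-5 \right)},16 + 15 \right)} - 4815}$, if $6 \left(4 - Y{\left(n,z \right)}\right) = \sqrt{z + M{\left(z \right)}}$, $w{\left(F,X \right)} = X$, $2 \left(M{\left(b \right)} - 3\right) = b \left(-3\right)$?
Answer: $\frac{\sqrt{-173196 - 15 i \sqrt{2}}}{6} \approx 0.0042477 - 69.361 i$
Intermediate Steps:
$M{\left(b \right)} = 3 - \frac{3 b}{2}$ ($M{\left(b \right)} = 3 + \frac{b \left(-3\right)}{2} = 3 + \frac{\left(-3\right) b}{2} = 3 - \frac{3 b}{2}$)
$Y{\left(n,z \right)} = 4 - \frac{\sqrt{3 - \frac{z}{2}}}{6}$ ($Y{\left(n,z \right)} = 4 - \frac{\sqrt{z - \left(-3 + \frac{3 z}{2}\right)}}{6} = 4 - \frac{\sqrt{3 - \frac{z}{2}}}{6}$)
$\sqrt{Y{\left(w{\left(-8,-5 \right)},16 + 15 \right)} - 4815} = \sqrt{\left(4 - \frac{\sqrt{12 - 2 \left(16 + 15\right)}}{12}\right) - 4815} = \sqrt{\left(4 - \frac{\sqrt{12 - 62}}{12}\right) - 4815} = \sqrt{\left(4 - \frac{\sqrt{-50}}{12}\right) - 4815} = \sqrt{\left(4 - \frac{5 i \sqrt{2}}{12}\right) - 4815} = \sqrt{-4811 - \frac{5 i \sqrt{2}}{12}}$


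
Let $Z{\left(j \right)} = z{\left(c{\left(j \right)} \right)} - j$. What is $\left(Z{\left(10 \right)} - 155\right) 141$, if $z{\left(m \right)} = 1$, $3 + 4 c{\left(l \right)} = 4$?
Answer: $-23124$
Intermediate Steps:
$c{\left(l \right)} = \frac{1}{4}$ ($c{\left(l \right)} = - \frac{3}{4} + \frac{1}{4} \cdot 4 = - \frac{3}{4} + 1 = \frac{1}{4}$)
$Z{\left(j \right)} = 1 - j$
$\left(Z{\left(10 \right)} - 155\right) 141 = \left(\left(1 - 10\right) - 155\right) 141 = \left(-9 - 155\right) 141 = \left(-164\right) 141 = -23124$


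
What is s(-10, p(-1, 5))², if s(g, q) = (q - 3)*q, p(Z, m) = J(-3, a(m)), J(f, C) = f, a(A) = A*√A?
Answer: 324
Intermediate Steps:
a(A) = A^(3/2)
p(Z, m) = -3
s(g, q) = q*(-3 + q) (s(g, q) = (-3 + q)*q = q*(-3 + q))
s(-10, p(-1, 5))² = (-3*(-3 - 3))² = (-3*(-6))² = 18² = 324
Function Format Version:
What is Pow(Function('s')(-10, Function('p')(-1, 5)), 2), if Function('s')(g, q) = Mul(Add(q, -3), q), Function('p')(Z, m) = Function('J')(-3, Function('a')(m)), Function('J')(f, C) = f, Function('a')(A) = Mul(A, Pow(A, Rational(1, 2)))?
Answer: 324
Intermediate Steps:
Function('a')(A) = Pow(A, Rational(3, 2))
Function('p')(Z, m) = -3
Function('s')(g, q) = Mul(q, Add(-3, q)) (Function('s')(g, q) = Mul(Add(-3, q), q) = Mul(q, Add(-3, q)))
Pow(Function('s')(-10, Function('p')(-1, 5)), 2) = Pow(Mul(-3, Add(-3, -3)), 2) = Pow(Mul(-3, -6), 2) = Pow(18, 2) = 324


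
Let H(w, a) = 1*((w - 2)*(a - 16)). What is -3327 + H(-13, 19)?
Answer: -3372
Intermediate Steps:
H(w, a) = (-16 + a)*(-2 + w) (H(w, a) = 1*((-2 + w)*(-16 + a)) = 1*((-16 + a)*(-2 + w)) = (-16 + a)*(-2 + w))
-3327 + H(-13, 19) = -3327 + (32 - 16*(-13) - 2*19 + 19*(-13)) = -3327 + (32 + 208 - 38 - 247) = -3327 - 45 = -3372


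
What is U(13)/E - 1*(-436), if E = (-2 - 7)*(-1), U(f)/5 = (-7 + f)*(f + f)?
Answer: 1568/3 ≈ 522.67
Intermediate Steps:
U(f) = 10*f*(-7 + f) (U(f) = 5*((-7 + f)*(f + f)) = 5*((-7 + f)*(2*f)) = 5*(2*f*(-7 + f)) = 10*f*(-7 + f))
E = 9 (E = -9*(-1) = 9)
U(13)/E - 1*(-436) = (10*13*(-7 + 13))/9 - 1*(-436) = (10*13*6)*(1/9) + 436 = 780*(1/9) + 436 = 260/3 + 436 = 1568/3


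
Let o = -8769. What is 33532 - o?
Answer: 42301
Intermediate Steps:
33532 - o = 33532 - 1*(-8769) = 33532 + 8769 = 42301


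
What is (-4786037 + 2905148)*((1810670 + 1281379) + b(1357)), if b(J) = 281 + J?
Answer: -5818881847743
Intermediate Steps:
(-4786037 + 2905148)*((1810670 + 1281379) + b(1357)) = (-4786037 + 2905148)*((1810670 + 1281379) + (281 + 1357)) = -1880889*(3092049 + 1638) = -1880889*3093687 = -5818881847743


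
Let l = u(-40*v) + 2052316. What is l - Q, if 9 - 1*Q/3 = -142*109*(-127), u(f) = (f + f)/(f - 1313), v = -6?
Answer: 8529713231/1073 ≈ 7.9494e+6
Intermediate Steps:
u(f) = 2*f/(-1313 + f) (u(f) = (2*f)/(-1313 + f) = 2*f/(-1313 + f))
Q = -5897091 (Q = 27 - 3*(-142*109)*(-127) = 27 - (-46434)*(-127) = 27 - 3*1965706 = 27 - 5897118 = -5897091)
l = 2202134588/1073 (l = 2*(-40*(-6))/(-1313 - 40*(-6)) + 2052316 = 2*240/(-1313 + 240) + 2052316 = 2*240/(-1073) + 2052316 = 2*240*(-1/1073) + 2052316 = -480/1073 + 2052316 = 2202134588/1073 ≈ 2.0523e+6)
l - Q = 2202134588/1073 - 1*(-5897091) = 2202134588/1073 + 5897091 = 8529713231/1073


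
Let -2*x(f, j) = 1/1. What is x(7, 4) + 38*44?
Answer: 3343/2 ≈ 1671.5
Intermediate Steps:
x(f, j) = -1/2 (x(f, j) = -1/2/1 = -1/2*1 = -1/2)
x(7, 4) + 38*44 = -1/2 + 38*44 = -1/2 + 1672 = 3343/2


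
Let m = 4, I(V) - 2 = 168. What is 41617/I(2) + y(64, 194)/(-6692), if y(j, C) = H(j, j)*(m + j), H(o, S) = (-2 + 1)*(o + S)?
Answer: 69995161/284410 ≈ 246.11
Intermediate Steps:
I(V) = 170 (I(V) = 2 + 168 = 170)
H(o, S) = -S - o (H(o, S) = -(S + o) = -S - o)
y(j, C) = -2*j*(4 + j) (y(j, C) = (-j - j)*(4 + j) = (-2*j)*(4 + j) = -2*j*(4 + j))
41617/I(2) + y(64, 194)/(-6692) = 41617/170 - 2*64*(4 + 64)/(-6692) = 41617*(1/170) - 2*64*68*(-1/6692) = 41617/170 - 8704*(-1/6692) = 41617/170 + 2176/1673 = 69995161/284410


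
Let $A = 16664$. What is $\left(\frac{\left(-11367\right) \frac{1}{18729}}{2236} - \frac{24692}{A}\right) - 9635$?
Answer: $- \frac{93401029924143}{9692440628} \approx -9636.5$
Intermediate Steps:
$\left(\frac{\left(-11367\right) \frac{1}{18729}}{2236} - \frac{24692}{A}\right) - 9635 = \left(\frac{\left(-11367\right) \frac{1}{18729}}{2236} - \frac{24692}{16664}\right) - 9635 = \left(\left(-11367\right) \frac{1}{18729} \cdot \frac{1}{2236} - \frac{6173}{4166}\right) - 9635 = \left(\left(- \frac{1263}{2081}\right) \frac{1}{2236} - \frac{6173}{4166}\right) - 9635 = \left(- \frac{1263}{4653116} - \frac{6173}{4166}\right) - 9635 = - \frac{14364473363}{9692440628} - 9635 = - \frac{93401029924143}{9692440628}$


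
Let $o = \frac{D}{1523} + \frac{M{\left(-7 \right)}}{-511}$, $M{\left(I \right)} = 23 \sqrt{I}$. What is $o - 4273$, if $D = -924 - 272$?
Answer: $- \frac{6508975}{1523} - \frac{23 i \sqrt{7}}{511} \approx -4273.8 - 0.11908 i$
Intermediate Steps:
$D = -1196$
$o = - \frac{1196}{1523} - \frac{23 i \sqrt{7}}{511}$ ($o = - \frac{1196}{1523} + \frac{23 \sqrt{-7}}{-511} = \left(-1196\right) \frac{1}{1523} + 23 i \sqrt{7} \left(- \frac{1}{511}\right) = - \frac{1196}{1523} + 23 i \sqrt{7} \left(- \frac{1}{511}\right) = - \frac{1196}{1523} - \frac{23 i \sqrt{7}}{511} \approx -0.78529 - 0.11908 i$)
$o - 4273 = \left(- \frac{1196}{1523} - \frac{23 i \sqrt{7}}{511}\right) - 4273 = - \frac{6508975}{1523} - \frac{23 i \sqrt{7}}{511}$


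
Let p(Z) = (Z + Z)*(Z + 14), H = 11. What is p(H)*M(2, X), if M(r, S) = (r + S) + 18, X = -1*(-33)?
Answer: 29150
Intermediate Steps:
X = 33
p(Z) = 2*Z*(14 + Z) (p(Z) = (2*Z)*(14 + Z) = 2*Z*(14 + Z))
M(r, S) = 18 + S + r (M(r, S) = (S + r) + 18 = 18 + S + r)
p(H)*M(2, X) = (2*11*(14 + 11))*(18 + 33 + 2) = (2*11*25)*53 = 550*53 = 29150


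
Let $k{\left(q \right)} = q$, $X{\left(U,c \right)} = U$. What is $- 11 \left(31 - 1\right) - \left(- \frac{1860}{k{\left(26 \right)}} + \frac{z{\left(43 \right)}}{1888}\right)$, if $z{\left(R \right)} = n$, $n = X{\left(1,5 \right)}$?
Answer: $- \frac{6343693}{24544} \approx -258.46$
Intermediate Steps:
$n = 1$
$z{\left(R \right)} = 1$
$- 11 \left(31 - 1\right) - \left(- \frac{1860}{k{\left(26 \right)}} + \frac{z{\left(43 \right)}}{1888}\right) = - 11 \left(31 - 1\right) - \left(- \frac{1860}{26} + 1 \cdot \frac{1}{1888}\right) = \left(-11\right) 30 - \left(\left(-1860\right) \frac{1}{26} + 1 \cdot \frac{1}{1888}\right) = -330 - \left(- \frac{930}{13} + \frac{1}{1888}\right) = -330 - - \frac{1755827}{24544} = -330 + \frac{1755827}{24544} = - \frac{6343693}{24544}$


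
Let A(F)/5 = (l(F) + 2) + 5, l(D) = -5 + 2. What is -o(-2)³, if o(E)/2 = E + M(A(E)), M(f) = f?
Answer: -46656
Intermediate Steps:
l(D) = -3
A(F) = 20 (A(F) = 5*((-3 + 2) + 5) = 5*(-1 + 5) = 5*4 = 20)
o(E) = 40 + 2*E (o(E) = 2*(E + 20) = 2*(20 + E) = 40 + 2*E)
-o(-2)³ = -(40 + 2*(-2))³ = -(40 - 4)³ = -1*36³ = -1*46656 = -46656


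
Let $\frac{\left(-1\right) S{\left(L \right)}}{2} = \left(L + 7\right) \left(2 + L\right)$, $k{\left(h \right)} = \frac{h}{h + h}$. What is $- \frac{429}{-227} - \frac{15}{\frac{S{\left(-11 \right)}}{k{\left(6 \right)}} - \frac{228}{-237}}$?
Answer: $\frac{1023339}{513020} \approx 1.9947$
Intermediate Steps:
$k{\left(h \right)} = \frac{1}{2}$ ($k{\left(h \right)} = \frac{h}{2 h} = \frac{1}{2 h} h = \frac{1}{2}$)
$S{\left(L \right)} = - 2 \left(2 + L\right) \left(7 + L\right)$ ($S{\left(L \right)} = - 2 \left(L + 7\right) \left(2 + L\right) = - 2 \left(7 + L\right) \left(2 + L\right) = - 2 \left(2 + L\right) \left(7 + L\right)$)
$- \frac{429}{-227} - \frac{15}{\frac{S{\left(-11 \right)}}{k{\left(6 \right)}} - \frac{228}{-237}} = - \frac{429}{-227} - \frac{15}{\left(-28 - -198 - 2 \left(-11\right)^{2}\right) \frac{1}{\frac{1}{2}} - \frac{228}{-237}} = \left(-429\right) \left(- \frac{1}{227}\right) - \frac{15}{\left(-28 + 198 - 242\right) 2 - - \frac{76}{79}} = \frac{429}{227} - \frac{15}{\left(-28 + 198 - 242\right) 2 + \frac{76}{79}} = \frac{429}{227} - \frac{15}{\left(-72\right) 2 + \frac{76}{79}} = \frac{429}{227} - \frac{15}{-144 + \frac{76}{79}} = \frac{429}{227} - \frac{15}{- \frac{11300}{79}} = \frac{429}{227} - - \frac{237}{2260} = \frac{429}{227} + \frac{237}{2260} = \frac{1023339}{513020}$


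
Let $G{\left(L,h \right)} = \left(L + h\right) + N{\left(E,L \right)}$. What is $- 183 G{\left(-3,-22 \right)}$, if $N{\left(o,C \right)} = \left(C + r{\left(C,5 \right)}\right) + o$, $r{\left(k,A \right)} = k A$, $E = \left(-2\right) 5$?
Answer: $9699$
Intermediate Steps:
$E = -10$
$r{\left(k,A \right)} = A k$
$N{\left(o,C \right)} = o + 6 C$ ($N{\left(o,C \right)} = \left(C + 5 C\right) + o = 6 C + o = o + 6 C$)
$G{\left(L,h \right)} = -10 + h + 7 L$ ($G{\left(L,h \right)} = \left(L + h\right) + \left(-10 + 6 L\right) = -10 + h + 7 L$)
$- 183 G{\left(-3,-22 \right)} = - 183 \left(-10 - 22 + 7 \left(-3\right)\right) = - 183 \left(-10 - 22 - 21\right) = \left(-183\right) \left(-53\right) = 9699$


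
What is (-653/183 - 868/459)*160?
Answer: -24457120/27999 ≈ -873.50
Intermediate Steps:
(-653/183 - 868/459)*160 = -152857/27999*160 = -24457120/27999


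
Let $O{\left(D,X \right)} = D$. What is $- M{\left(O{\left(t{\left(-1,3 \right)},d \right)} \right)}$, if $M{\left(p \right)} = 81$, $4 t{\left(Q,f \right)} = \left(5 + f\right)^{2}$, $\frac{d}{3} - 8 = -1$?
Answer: $-81$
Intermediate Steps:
$d = 21$ ($d = 24 + 3 \left(-1\right) = 24 - 3 = 21$)
$t{\left(Q,f \right)} = \frac{\left(5 + f\right)^{2}}{4}$
$- M{\left(O{\left(t{\left(-1,3 \right)},d \right)} \right)} = \left(-1\right) 81 = -81$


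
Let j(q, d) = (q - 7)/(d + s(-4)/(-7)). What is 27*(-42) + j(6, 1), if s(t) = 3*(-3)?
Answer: -18151/16 ≈ -1134.4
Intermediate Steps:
s(t) = -9
j(q, d) = (-7 + q)/(9/7 + d) (j(q, d) = (q - 7)/(d - 9/(-7)) = (-7 + q)/(d - 9*(-1/7)) = (-7 + q)/(d + 9/7) = (-7 + q)/(9/7 + d))
27*(-42) + j(6, 1) = 27*(-42) + 7*(-7 + 6)/(9 + 7*1) = -1134 + 7*(-1)/(9 + 7) = -1134 + 7*(-1)/16 = -1134 + 7*(1/16)*(-1) = -1134 - 7/16 = -18151/16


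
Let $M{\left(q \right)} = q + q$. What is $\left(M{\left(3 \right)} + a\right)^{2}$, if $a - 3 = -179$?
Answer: $28900$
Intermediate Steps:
$M{\left(q \right)} = 2 q$
$a = -176$ ($a = 3 - 179 = -176$)
$\left(M{\left(3 \right)} + a\right)^{2} = \left(2 \cdot 3 - 176\right)^{2} = \left(6 - 176\right)^{2} = \left(-170\right)^{2} = 28900$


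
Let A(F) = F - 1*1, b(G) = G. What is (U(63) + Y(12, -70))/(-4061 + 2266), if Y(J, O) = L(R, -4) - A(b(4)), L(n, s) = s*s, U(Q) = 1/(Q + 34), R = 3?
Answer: -1262/174115 ≈ -0.0072481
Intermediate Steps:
U(Q) = 1/(34 + Q)
A(F) = -1 + F (A(F) = F - 1 = -1 + F)
L(n, s) = s²
Y(J, O) = 13 (Y(J, O) = (-4)² - (-1 + 4) = 16 - 1*3 = 16 - 3 = 13)
(U(63) + Y(12, -70))/(-4061 + 2266) = (1/(34 + 63) + 13)/(-4061 + 2266) = (1/97 + 13)/(-1795) = (1/97 + 13)*(-1/1795) = (1262/97)*(-1/1795) = -1262/174115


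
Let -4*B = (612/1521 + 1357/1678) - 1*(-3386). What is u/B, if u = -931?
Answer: 150865624/137221727 ≈ 1.0994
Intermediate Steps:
B = -960552089/1134328 (B = -((612/1521 + 1357/1678) - 1*(-3386))/4 = -((612*(1/1521) + 1357*(1/1678)) + 3386)/4 = -((68/169 + 1357/1678) + 3386)/4 = -(343437/283582 + 3386)/4 = -¼*960552089/283582 = -960552089/1134328 ≈ -846.80)
u/B = -931/(-960552089/1134328) = -931*(-1134328/960552089) = 150865624/137221727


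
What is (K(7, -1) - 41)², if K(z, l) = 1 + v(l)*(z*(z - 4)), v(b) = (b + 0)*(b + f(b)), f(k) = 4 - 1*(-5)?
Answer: 43264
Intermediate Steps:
f(k) = 9 (f(k) = 4 + 5 = 9)
v(b) = b*(9 + b) (v(b) = (b + 0)*(b + 9) = b*(9 + b))
K(z, l) = 1 + l*z*(-4 + z)*(9 + l) (K(z, l) = 1 + (l*(9 + l))*(z*(z - 4)) = 1 + (l*(9 + l))*(z*(-4 + z)) = 1 + l*z*(-4 + z)*(9 + l))
(K(7, -1) - 41)² = ((1 - 1*7²*(9 - 1) - 4*(-1)*7*(9 - 1)) - 41)² = ((1 - 1*49*8 - 4*(-1)*7*8) - 41)² = ((1 - 392 + 224) - 41)² = (-167 - 41)² = (-208)² = 43264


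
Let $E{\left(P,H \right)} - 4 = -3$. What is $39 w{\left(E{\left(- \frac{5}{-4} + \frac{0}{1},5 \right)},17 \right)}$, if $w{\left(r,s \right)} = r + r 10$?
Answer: $429$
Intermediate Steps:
$E{\left(P,H \right)} = 1$ ($E{\left(P,H \right)} = 4 - 3 = 1$)
$w{\left(r,s \right)} = 11 r$ ($w{\left(r,s \right)} = r + 10 r = 11 r$)
$39 w{\left(E{\left(- \frac{5}{-4} + \frac{0}{1},5 \right)},17 \right)} = 39 \cdot 11 \cdot 1 = 39 \cdot 11 = 429$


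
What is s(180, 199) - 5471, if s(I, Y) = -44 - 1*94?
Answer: -5609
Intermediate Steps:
s(I, Y) = -138 (s(I, Y) = -44 - 94 = -138)
s(180, 199) - 5471 = -138 - 5471 = -5609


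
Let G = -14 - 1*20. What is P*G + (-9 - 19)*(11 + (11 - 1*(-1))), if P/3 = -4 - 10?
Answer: 784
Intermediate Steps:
G = -34 (G = -14 - 20 = -34)
P = -42 (P = 3*(-4 - 10) = 3*(-14) = -42)
P*G + (-9 - 19)*(11 + (11 - 1*(-1))) = -42*(-34) + (-9 - 19)*(11 + (11 - 1*(-1))) = 1428 - 28*(11 + (11 + 1)) = 1428 - 28*(11 + 12) = 1428 - 28*23 = 1428 - 644 = 784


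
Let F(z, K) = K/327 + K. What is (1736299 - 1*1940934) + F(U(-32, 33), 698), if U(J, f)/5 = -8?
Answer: -66686701/327 ≈ -2.0393e+5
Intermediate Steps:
U(J, f) = -40 (U(J, f) = 5*(-8) = -40)
F(z, K) = 328*K/327 (F(z, K) = K/327 + K = 328*K/327)
(1736299 - 1*1940934) + F(U(-32, 33), 698) = (1736299 - 1*1940934) + (328/327)*698 = (1736299 - 1940934) + 228944/327 = -204635 + 228944/327 = -66686701/327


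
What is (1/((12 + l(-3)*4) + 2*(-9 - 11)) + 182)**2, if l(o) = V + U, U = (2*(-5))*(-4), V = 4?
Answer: 725601969/21904 ≈ 33126.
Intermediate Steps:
U = 40 (U = -10*(-4) = 40)
l(o) = 44 (l(o) = 4 + 40 = 44)
(1/((12 + l(-3)*4) + 2*(-9 - 11)) + 182)**2 = (1/((12 + 44*4) + 2*(-9 - 11)) + 182)**2 = (1/((12 + 176) + 2*(-20)) + 182)**2 = (1/(188 - 40) + 182)**2 = (1/148 + 182)**2 = (26937/148)**2 = 725601969/21904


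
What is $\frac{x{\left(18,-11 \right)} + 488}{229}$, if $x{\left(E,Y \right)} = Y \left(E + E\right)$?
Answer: $\frac{92}{229} \approx 0.40175$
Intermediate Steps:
$x{\left(E,Y \right)} = 2 E Y$ ($x{\left(E,Y \right)} = Y 2 E = 2 E Y$)
$\frac{x{\left(18,-11 \right)} + 488}{229} = \frac{2 \cdot 18 \left(-11\right) + 488}{229} = \left(-396 + 488\right) \frac{1}{229} = 92 \cdot \frac{1}{229} = \frac{92}{229}$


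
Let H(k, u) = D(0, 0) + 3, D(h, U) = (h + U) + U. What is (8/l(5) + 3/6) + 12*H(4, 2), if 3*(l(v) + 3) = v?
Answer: 61/2 ≈ 30.500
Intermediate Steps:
l(v) = -3 + v/3
D(h, U) = h + 2*U (D(h, U) = (U + h) + U = h + 2*U)
H(k, u) = 3 (H(k, u) = (0 + 2*0) + 3 = (0 + 0) + 3 = 0 + 3 = 3)
(8/l(5) + 3/6) + 12*H(4, 2) = (8/(-3 + (⅓)*5) + 3/6) + 12*3 = (8/(-3 + 5/3) + 3*(⅙)) + 36 = (8/(-4/3) + ½) + 36 = (8*(-¾) + ½) + 36 = (-6 + ½) + 36 = -11/2 + 36 = 61/2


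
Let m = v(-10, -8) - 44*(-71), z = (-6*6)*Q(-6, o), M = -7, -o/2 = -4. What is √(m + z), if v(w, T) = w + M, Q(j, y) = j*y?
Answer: √4835 ≈ 69.534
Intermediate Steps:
o = 8 (o = -2*(-4) = 8)
v(w, T) = -7 + w (v(w, T) = w - 7 = -7 + w)
z = 1728 (z = (-6*6)*(-6*8) = -36*(-48) = 1728)
m = 3107 (m = (-7 - 10) - 44*(-71) = -17 + 3124 = 3107)
√(m + z) = √(3107 + 1728) = √4835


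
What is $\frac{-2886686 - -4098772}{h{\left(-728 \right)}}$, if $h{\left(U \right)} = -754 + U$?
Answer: $- \frac{31897}{39} \approx -817.87$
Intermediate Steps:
$\frac{-2886686 - -4098772}{h{\left(-728 \right)}} = \frac{-2886686 - -4098772}{-754 - 728} = \frac{-2886686 + 4098772}{-1482} = 1212086 \left(- \frac{1}{1482}\right) = - \frac{31897}{39}$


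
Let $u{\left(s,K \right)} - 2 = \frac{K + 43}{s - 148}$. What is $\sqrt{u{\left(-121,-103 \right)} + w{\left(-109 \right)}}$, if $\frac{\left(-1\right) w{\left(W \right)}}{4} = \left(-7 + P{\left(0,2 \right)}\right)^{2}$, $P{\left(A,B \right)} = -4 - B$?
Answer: $\frac{i \sqrt{48755174}}{269} \approx 25.957 i$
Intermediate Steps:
$u{\left(s,K \right)} = 2 + \frac{43 + K}{-148 + s}$ ($u{\left(s,K \right)} = 2 + \frac{K + 43}{s - 148} = 2 + \frac{43 + K}{-148 + s}$)
$w{\left(W \right)} = -676$ ($w{\left(W \right)} = - 4 \left(-7 - 6\right)^{2} = - 4 \left(-13\right)^{2} = \left(-4\right) 169 = -676$)
$\sqrt{u{\left(-121,-103 \right)} + w{\left(-109 \right)}} = \sqrt{\frac{-253 - 103 + 2 \left(-121\right)}{-148 - 121} - 676} = \sqrt{\frac{-253 - 103 - 242}{-269} - 676} = \sqrt{\left(- \frac{1}{269}\right) \left(-598\right) - 676} = \sqrt{\frac{598}{269} - 676} = \sqrt{- \frac{181246}{269}} = \frac{i \sqrt{48755174}}{269}$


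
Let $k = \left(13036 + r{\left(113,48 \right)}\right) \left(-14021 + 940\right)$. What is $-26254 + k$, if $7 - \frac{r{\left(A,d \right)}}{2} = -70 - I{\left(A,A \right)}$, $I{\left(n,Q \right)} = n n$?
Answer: $-506627222$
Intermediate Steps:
$I{\left(n,Q \right)} = n^{2}$
$r{\left(A,d \right)} = 154 + 2 A^{2}$ ($r{\left(A,d \right)} = 14 - 2 \left(-70 - A^{2}\right) = 14 + \left(140 + 2 A^{2}\right) = 154 + 2 A^{2}$)
$k = -506600968$ ($k = \left(13036 + \left(154 + 2 \cdot 113^{2}\right)\right) \left(-14021 + 940\right) = \left(13036 + \left(154 + 2 \cdot 12769\right)\right) \left(-13081\right) = \left(13036 + \left(154 + 25538\right)\right) \left(-13081\right) = \left(13036 + 25692\right) \left(-13081\right) = 38728 \left(-13081\right) = -506600968$)
$-26254 + k = -26254 - 506600968 = -506627222$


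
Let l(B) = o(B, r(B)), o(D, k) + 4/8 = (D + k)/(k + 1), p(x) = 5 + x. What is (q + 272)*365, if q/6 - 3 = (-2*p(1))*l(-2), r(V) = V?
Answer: 13870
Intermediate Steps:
o(D, k) = -1/2 + (D + k)/(1 + k) (o(D, k) = -1/2 + (D + k)/(k + 1) = -1/2 + (D + k)/(1 + k))
l(B) = (-1 + 3*B)/(2*(1 + B)) (l(B) = (-1 + B + 2*B)/(2*(1 + B)) = (-1 + 3*B)/(2*(1 + B)))
q = -234 (q = 18 + 6*((-2*(5 + 1))*((-1 + 3*(-2))/(2*(1 - 2)))) = 18 + 6*((-2*6)*((1/2)*(-1 - 6)/(-1))) = 18 + 6*(-6*(-1)*(-7)) = 18 + 6*(-12*7/2) = 18 + 6*(-42) = 18 - 252 = -234)
(q + 272)*365 = (-234 + 272)*365 = 38*365 = 13870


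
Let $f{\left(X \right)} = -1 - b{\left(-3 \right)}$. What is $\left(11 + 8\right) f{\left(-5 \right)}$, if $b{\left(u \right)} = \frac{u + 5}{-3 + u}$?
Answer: $- \frac{38}{3} \approx -12.667$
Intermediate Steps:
$b{\left(u \right)} = \frac{5 + u}{-3 + u}$
$f{\left(X \right)} = - \frac{2}{3}$ ($f{\left(X \right)} = -1 - \frac{5 - 3}{-3 - 3} = -1 - \frac{1}{-6} \cdot 2 = -1 - \left(- \frac{1}{6}\right) 2 = -1 - - \frac{1}{3} = -1 + \frac{1}{3} = - \frac{2}{3}$)
$\left(11 + 8\right) f{\left(-5 \right)} = \left(11 + 8\right) \left(- \frac{2}{3}\right) = 19 \left(- \frac{2}{3}\right) = - \frac{38}{3}$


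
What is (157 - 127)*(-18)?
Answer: -540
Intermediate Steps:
(157 - 127)*(-18) = 30*(-18) = -540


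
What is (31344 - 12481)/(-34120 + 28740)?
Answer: -18863/5380 ≈ -3.5061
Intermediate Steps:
(31344 - 12481)/(-34120 + 28740) = 18863/(-5380) = 18863*(-1/5380) = -18863/5380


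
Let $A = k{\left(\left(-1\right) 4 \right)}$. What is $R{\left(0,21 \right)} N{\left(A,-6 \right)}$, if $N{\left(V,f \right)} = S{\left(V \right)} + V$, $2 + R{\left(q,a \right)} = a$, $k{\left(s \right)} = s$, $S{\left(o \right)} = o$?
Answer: $-152$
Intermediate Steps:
$R{\left(q,a \right)} = -2 + a$
$A = -4$ ($A = \left(-1\right) 4 = -4$)
$N{\left(V,f \right)} = 2 V$ ($N{\left(V,f \right)} = V + V = 2 V$)
$R{\left(0,21 \right)} N{\left(A,-6 \right)} = \left(-2 + 21\right) 2 \left(-4\right) = 19 \left(-8\right) = -152$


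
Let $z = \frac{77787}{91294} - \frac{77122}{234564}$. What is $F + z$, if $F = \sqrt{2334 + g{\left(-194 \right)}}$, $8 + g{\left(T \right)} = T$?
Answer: $\frac{1400656750}{2676785727} + 2 \sqrt{533} \approx 46.697$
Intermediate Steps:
$g{\left(T \right)} = -8 + T$
$z = \frac{1400656750}{2676785727}$ ($z = 77787 \cdot \frac{1}{91294} - \frac{38561}{117282} = \frac{77787}{91294} - \frac{38561}{117282} = \frac{1400656750}{2676785727} \approx 0.52326$)
$F = 2 \sqrt{533}$ ($F = \sqrt{2334 - 202} = \sqrt{2132} = 2 \sqrt{533} \approx 46.174$)
$F + z = 2 \sqrt{533} + \frac{1400656750}{2676785727} = \frac{1400656750}{2676785727} + 2 \sqrt{533}$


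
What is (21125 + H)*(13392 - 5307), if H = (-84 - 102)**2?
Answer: 450504285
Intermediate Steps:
H = 34596 (H = (-186)**2 = 34596)
(21125 + H)*(13392 - 5307) = (21125 + 34596)*(13392 - 5307) = 55721*8085 = 450504285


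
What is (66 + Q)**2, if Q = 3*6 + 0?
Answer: 7056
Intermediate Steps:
Q = 18 (Q = 18 + 0 = 18)
(66 + Q)**2 = (66 + 18)**2 = 84**2 = 7056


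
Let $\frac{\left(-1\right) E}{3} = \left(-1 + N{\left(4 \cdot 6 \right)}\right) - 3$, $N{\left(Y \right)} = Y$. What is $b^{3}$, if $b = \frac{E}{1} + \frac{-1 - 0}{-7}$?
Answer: $- \frac{73560059}{343} \approx -2.1446 \cdot 10^{5}$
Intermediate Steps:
$E = -60$ ($E = - 3 \left(\left(-1 + 4 \cdot 6\right) - 3\right) = - 3 \left(\left(-1 + 24\right) - 3\right) = - 3 \left(23 - 3\right) = \left(-3\right) 20 = -60$)
$b = - \frac{419}{7}$ ($b = - \frac{60}{1} + \frac{-1 - 0}{-7} = \left(-60\right) 1 + \left(-1 + 0\right) \left(- \frac{1}{7}\right) = -60 - - \frac{1}{7} = -60 + \frac{1}{7} = - \frac{419}{7} \approx -59.857$)
$b^{3} = \left(- \frac{419}{7}\right)^{3} = - \frac{73560059}{343}$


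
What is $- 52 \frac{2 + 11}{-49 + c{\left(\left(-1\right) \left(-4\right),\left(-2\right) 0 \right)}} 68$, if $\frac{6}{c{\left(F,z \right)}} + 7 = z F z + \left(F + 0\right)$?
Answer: $\frac{2704}{3} \approx 901.33$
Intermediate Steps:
$c{\left(F,z \right)} = \frac{6}{-7 + F + F z^{2}}$ ($c{\left(F,z \right)} = \frac{6}{-7 + \left(z F z + \left(F + 0\right)\right)} = \frac{6}{-7 + \left(F z z + F\right)} = \frac{6}{-7 + \left(F z^{2} + F\right)} = \frac{6}{-7 + \left(F + F z^{2}\right)} = \frac{6}{-7 + F + F z^{2}}$)
$- 52 \frac{2 + 11}{-49 + c{\left(\left(-1\right) \left(-4\right),\left(-2\right) 0 \right)}} 68 = - 52 \frac{2 + 11}{-49 + \frac{6}{-7 - -4 + \left(-1\right) \left(-4\right) \left(\left(-2\right) 0\right)^{2}}} \cdot 68 = - 52 \frac{13}{-49 + \frac{6}{-7 + 4 + 4 \cdot 0^{2}}} \cdot 68 = - 52 \frac{13}{-49 + \frac{6}{-7 + 4 + 4 \cdot 0}} \cdot 68 = - 52 \frac{13}{-49 + \frac{6}{-7 + 4 + 0}} \cdot 68 = - 52 \frac{13}{-49 + \frac{6}{-3}} \cdot 68 = - 52 \frac{13}{-49 + 6 \left(- \frac{1}{3}\right)} 68 = - 52 \frac{13}{-49 - 2} \cdot 68 = - 52 \frac{13}{-51} \cdot 68 = - 52 \cdot 13 \left(- \frac{1}{51}\right) 68 = \left(-52\right) \left(- \frac{13}{51}\right) 68 = \frac{676}{51} \cdot 68 = \frac{2704}{3}$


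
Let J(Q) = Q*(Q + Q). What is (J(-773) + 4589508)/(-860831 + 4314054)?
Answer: 5784566/3453223 ≈ 1.6751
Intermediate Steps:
J(Q) = 2*Q**2 (J(Q) = Q*(2*Q) = 2*Q**2)
(J(-773) + 4589508)/(-860831 + 4314054) = (2*(-773)**2 + 4589508)/(-860831 + 4314054) = (2*597529 + 4589508)/3453223 = (1195058 + 4589508)*(1/3453223) = 5784566*(1/3453223) = 5784566/3453223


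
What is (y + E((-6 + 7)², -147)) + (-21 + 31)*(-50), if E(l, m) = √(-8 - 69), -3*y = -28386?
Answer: 8962 + I*√77 ≈ 8962.0 + 8.775*I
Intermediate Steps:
y = 9462 (y = -⅓*(-28386) = 9462)
E(l, m) = I*√77 (E(l, m) = √(-77) = I*√77)
(y + E((-6 + 7)², -147)) + (-21 + 31)*(-50) = (9462 + I*√77) + (-21 + 31)*(-50) = (9462 + I*√77) + 10*(-50) = (9462 + I*√77) - 500 = 8962 + I*√77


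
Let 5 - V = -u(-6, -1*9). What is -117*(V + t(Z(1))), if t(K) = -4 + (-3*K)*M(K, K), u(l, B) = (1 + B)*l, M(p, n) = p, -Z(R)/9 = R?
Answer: 22698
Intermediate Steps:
Z(R) = -9*R
u(l, B) = l*(1 + B)
V = 53 (V = 5 - (-1)*(-6*(1 - 1*9)) = 5 - (-1)*(-6*(1 - 9)) = 5 - (-1)*(-6*(-8)) = 5 - (-1)*48 = 5 - 1*(-48) = 5 + 48 = 53)
t(K) = -4 - 3*K² (t(K) = -4 + (-3*K)*K = -4 - 3*K²)
-117*(V + t(Z(1))) = -117*(53 + (-4 - 3*(-9*1)²)) = -117*(53 + (-4 - 3*(-9)²)) = -117*(53 + (-4 - 3*81)) = -117*(53 + (-4 - 243)) = -117*(53 - 247) = -117*(-194) = 22698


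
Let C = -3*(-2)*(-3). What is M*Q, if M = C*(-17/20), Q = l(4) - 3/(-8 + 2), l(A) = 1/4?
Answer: 459/40 ≈ 11.475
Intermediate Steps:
l(A) = 1/4
C = -18 (C = 6*(-3) = -18)
Q = 3/4 (Q = 1/4 - 3/(-8 + 2) = 1/4 - 3/(-6) = 1/4 - 3*(-1/6) = 1/4 + 1/2 = 3/4 ≈ 0.75000)
M = 153/10 (M = -(-306)/20 = -18*(-17/20) = 153/10 ≈ 15.300)
M*Q = (153/10)*(3/4) = 459/40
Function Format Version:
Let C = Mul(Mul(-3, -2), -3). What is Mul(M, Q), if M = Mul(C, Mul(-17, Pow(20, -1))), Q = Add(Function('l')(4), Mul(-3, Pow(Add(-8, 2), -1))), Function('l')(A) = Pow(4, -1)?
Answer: Rational(459, 40) ≈ 11.475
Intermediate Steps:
Function('l')(A) = Rational(1, 4)
C = -18 (C = Mul(6, -3) = -18)
Q = Rational(3, 4) (Q = Add(Rational(1, 4), Mul(-3, Pow(Add(-8, 2), -1))) = Add(Rational(1, 4), Mul(-3, Pow(-6, -1))) = Add(Rational(1, 4), Mul(-3, Rational(-1, 6))) = Add(Rational(1, 4), Rational(1, 2)) = Rational(3, 4) ≈ 0.75000)
M = Rational(153, 10) (M = Mul(-18, Mul(-17, Pow(20, -1))) = Mul(-18, Mul(-17, Rational(1, 20))) = Mul(-18, Rational(-17, 20)) = Rational(153, 10) ≈ 15.300)
Mul(M, Q) = Mul(Rational(153, 10), Rational(3, 4)) = Rational(459, 40)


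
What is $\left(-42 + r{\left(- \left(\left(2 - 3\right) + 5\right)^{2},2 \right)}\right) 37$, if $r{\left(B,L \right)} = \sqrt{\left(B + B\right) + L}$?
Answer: $-1554 + 37 i \sqrt{30} \approx -1554.0 + 202.66 i$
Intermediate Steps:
$r{\left(B,L \right)} = \sqrt{L + 2 B}$ ($r{\left(B,L \right)} = \sqrt{2 B + L} = \sqrt{L + 2 B}$)
$\left(-42 + r{\left(- \left(\left(2 - 3\right) + 5\right)^{2},2 \right)}\right) 37 = \left(-42 + \sqrt{2 + 2 \left(- \left(\left(2 - 3\right) + 5\right)^{2}\right)}\right) 37 = \left(-42 + \sqrt{2 + 2 \left(- \left(-1 + 5\right)^{2}\right)}\right) 37 = \left(-42 + \sqrt{2 + 2 \left(- 4^{2}\right)}\right) 37 = \left(-42 + \sqrt{2 + 2 \left(\left(-1\right) 16\right)}\right) 37 = \left(-42 + \sqrt{2 + 2 \left(-16\right)}\right) 37 = \left(-42 + \sqrt{2 - 32}\right) 37 = \left(-42 + \sqrt{-30}\right) 37 = \left(-42 + i \sqrt{30}\right) 37 = -1554 + 37 i \sqrt{30}$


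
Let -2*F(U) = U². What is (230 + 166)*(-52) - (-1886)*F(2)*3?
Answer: -31908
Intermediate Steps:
F(U) = -U²/2
(230 + 166)*(-52) - (-1886)*F(2)*3 = (230 + 166)*(-52) - (-1886)*-½*2²*3 = 396*(-52) - (-1886)*-½*4*3 = -20592 - (-1886)*(-2*3) = -20592 - (-1886)*(-6) = -20592 - 1*11316 = -20592 - 11316 = -31908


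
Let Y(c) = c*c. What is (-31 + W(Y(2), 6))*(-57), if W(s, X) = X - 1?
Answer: 1482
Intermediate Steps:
Y(c) = c**2
W(s, X) = -1 + X
(-31 + W(Y(2), 6))*(-57) = (-31 + (-1 + 6))*(-57) = (-31 + 5)*(-57) = -26*(-57) = 1482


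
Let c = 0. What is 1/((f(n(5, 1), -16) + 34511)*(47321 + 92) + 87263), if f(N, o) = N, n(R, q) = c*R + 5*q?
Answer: 1/1636594371 ≈ 6.1103e-10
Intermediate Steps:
n(R, q) = 5*q (n(R, q) = 0*R + 5*q = 0 + 5*q = 5*q)
1/((f(n(5, 1), -16) + 34511)*(47321 + 92) + 87263) = 1/((5*1 + 34511)*(47321 + 92) + 87263) = 1/((5 + 34511)*47413 + 87263) = 1/(34516*47413 + 87263) = 1/(1636507108 + 87263) = 1/1636594371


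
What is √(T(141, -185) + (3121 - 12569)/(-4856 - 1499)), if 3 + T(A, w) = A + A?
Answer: √11327743015/6355 ≈ 16.748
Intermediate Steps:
T(A, w) = -3 + 2*A (T(A, w) = -3 + (A + A) = -3 + 2*A)
√(T(141, -185) + (3121 - 12569)/(-4856 - 1499)) = √((-3 + 2*141) + (3121 - 12569)/(-4856 - 1499)) = √((-3 + 282) - 9448/(-6355)) = √(279 - 9448*(-1/6355)) = √(279 + 9448/6355) = √(1782493/6355) = √11327743015/6355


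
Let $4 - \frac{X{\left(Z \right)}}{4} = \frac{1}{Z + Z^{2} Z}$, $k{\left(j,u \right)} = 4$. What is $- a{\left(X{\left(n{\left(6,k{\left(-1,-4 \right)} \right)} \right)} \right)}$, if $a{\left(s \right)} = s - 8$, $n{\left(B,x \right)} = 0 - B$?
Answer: $- \frac{890}{111} \approx -8.018$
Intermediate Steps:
$n{\left(B,x \right)} = - B$
$X{\left(Z \right)} = 16 - \frac{4}{Z + Z^{3}}$ ($X{\left(Z \right)} = 16 - \frac{4}{Z + Z^{2} Z} = 16 - \frac{4}{Z + Z^{3}}$)
$a{\left(s \right)} = -8 + s$ ($a{\left(s \right)} = s - 8 = -8 + s$)
$- a{\left(X{\left(n{\left(6,k{\left(-1,-4 \right)} \right)} \right)} \right)} = - (-8 + \frac{-4 + 16 \left(\left(-1\right) 6\right) + 16 \left(\left(-1\right) 6\right)^{3}}{\left(-1\right) 6 + \left(\left(-1\right) 6\right)^{3}}) = - (-8 + \frac{-4 + 16 \left(-6\right) + 16 \left(-6\right)^{3}}{-6 + \left(-6\right)^{3}}) = - (-8 + \frac{-4 - 96 + 16 \left(-216\right)}{-6 - 216}) = - (-8 + \frac{-4 - 96 - 3456}{-222}) = - (-8 - - \frac{1778}{111}) = - (-8 + \frac{1778}{111}) = \left(-1\right) \frac{890}{111} = - \frac{890}{111}$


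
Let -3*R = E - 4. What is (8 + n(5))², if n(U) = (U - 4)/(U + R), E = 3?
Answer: 17161/256 ≈ 67.035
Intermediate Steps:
R = ⅓ (R = -(3 - 4)/3 = -⅓*(-1) = ⅓ ≈ 0.33333)
n(U) = (-4 + U)/(⅓ + U) (n(U) = (U - 4)/(U + ⅓) = (-4 + U)/(⅓ + U))
(8 + n(5))² = (8 + 3*(-4 + 5)/(1 + 3*5))² = (8 + 3*1/(1 + 15))² = (8 + 3*1/16)² = (8 + 3*(1/16)*1)² = (8 + 3/16)² = (131/16)² = 17161/256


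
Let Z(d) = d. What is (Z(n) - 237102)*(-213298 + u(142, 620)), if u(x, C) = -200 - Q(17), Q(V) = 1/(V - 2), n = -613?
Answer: 152255078753/3 ≈ 5.0752e+10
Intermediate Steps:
Q(V) = 1/(-2 + V)
u(x, C) = -3001/15 (u(x, C) = -200 - 1/(-2 + 17) = -200 - 1/15 = -3001/15)
(Z(n) - 237102)*(-213298 + u(142, 620)) = (-613 - 237102)*(-213298 - 3001/15) = -237715*(-3202471/15) = 152255078753/3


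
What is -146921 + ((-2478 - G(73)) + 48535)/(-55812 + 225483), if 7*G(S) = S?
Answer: -58165769537/395899 ≈ -1.4692e+5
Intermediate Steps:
G(S) = S/7
-146921 + ((-2478 - G(73)) + 48535)/(-55812 + 225483) = -146921 + ((-2478 - 73/7) + 48535)/(-55812 + 225483) = -146921 + ((-2478 - 1*73/7) + 48535)/169671 = -146921 + ((-2478 - 73/7) + 48535)*(1/169671) = -146921 + (-17419/7 + 48535)*(1/169671) = -146921 + (322326/7)*(1/169671) = -146921 + 107442/395899 = -58165769537/395899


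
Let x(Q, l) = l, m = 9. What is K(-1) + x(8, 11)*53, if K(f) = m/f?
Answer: 574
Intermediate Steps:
K(f) = 9/f
K(-1) + x(8, 11)*53 = 9/(-1) + 11*53 = 9*(-1) + 583 = -9 + 583 = 574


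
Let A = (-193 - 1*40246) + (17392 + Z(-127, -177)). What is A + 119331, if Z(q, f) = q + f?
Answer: 95980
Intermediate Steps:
Z(q, f) = f + q
A = -23351 (A = (-193 - 1*40246) + (17392 + (-177 - 127)) = (-193 - 40246) + (17392 - 304) = -40439 + 17088 = -23351)
A + 119331 = -23351 + 119331 = 95980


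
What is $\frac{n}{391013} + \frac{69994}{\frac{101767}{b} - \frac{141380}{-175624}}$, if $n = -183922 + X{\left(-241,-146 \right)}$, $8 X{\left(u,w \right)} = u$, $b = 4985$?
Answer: $\frac{6844962094074328943}{2075441916747944} \approx 3298.1$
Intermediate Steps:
$X{\left(u,w \right)} = \frac{u}{8}$
$n = - \frac{1471617}{8}$ ($n = -183922 + \frac{1}{8} \left(-241\right) = -183922 - \frac{241}{8} = - \frac{1471617}{8} \approx -1.8395 \cdot 10^{5}$)
$\frac{n}{391013} + \frac{69994}{\frac{101767}{b} - \frac{141380}{-175624}} = - \frac{1471617}{8 \cdot 391013} + \frac{69994}{\frac{101767}{4985} - \frac{141380}{-175624}} = \left(- \frac{1471617}{8}\right) \frac{1}{391013} + \frac{69994}{101767 \cdot \frac{1}{4985} - - \frac{35345}{43906}} = - \frac{210231}{446872} + \frac{69994}{\frac{101767}{4985} + \frac{35345}{43906}} = - \frac{210231}{446872} + \frac{69994}{\frac{4644376727}{218871410}} = - \frac{210231}{446872} + 69994 \cdot \frac{218871410}{4644376727} = - \frac{210231}{446872} + \frac{15319685471540}{4644376727} = \frac{6844962094074328943}{2075441916747944}$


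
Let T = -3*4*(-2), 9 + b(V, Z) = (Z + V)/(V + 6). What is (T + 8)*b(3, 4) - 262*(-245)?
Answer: 575342/9 ≈ 63927.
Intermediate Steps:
b(V, Z) = -9 + (V + Z)/(6 + V) (b(V, Z) = -9 + (Z + V)/(V + 6) = -9 + (V + Z)/(6 + V))
T = 24 (T = -12*(-2) = 24)
(T + 8)*b(3, 4) - 262*(-245) = (24 + 8)*((-54 + 4 - 8*3)/(6 + 3)) - 262*(-245) = 32*((-54 + 4 - 24)/9) + 64190 = 32*((⅑)*(-74)) + 64190 = 32*(-74/9) + 64190 = -2368/9 + 64190 = 575342/9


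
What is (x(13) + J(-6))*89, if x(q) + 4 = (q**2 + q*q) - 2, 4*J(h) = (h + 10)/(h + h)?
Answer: 354487/12 ≈ 29541.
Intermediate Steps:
J(h) = (10 + h)/(8*h) (J(h) = ((h + 10)/(h + h))/4 = ((10 + h)/((2*h)))/4 = ((10 + h)*(1/(2*h)))/4 = ((10 + h)/(2*h))/4 = (10 + h)/(8*h))
x(q) = -6 + 2*q**2 (x(q) = -4 + ((q**2 + q*q) - 2) = -4 + ((q**2 + q**2) - 2) = -4 + (2*q**2 - 2) = -4 + (-2 + 2*q**2) = -6 + 2*q**2)
(x(13) + J(-6))*89 = ((-6 + 2*13**2) + (1/8)*(10 - 6)/(-6))*89 = ((-6 + 2*169) + (1/8)*(-1/6)*4)*89 = ((-6 + 338) - 1/12)*89 = (332 - 1/12)*89 = (3983/12)*89 = 354487/12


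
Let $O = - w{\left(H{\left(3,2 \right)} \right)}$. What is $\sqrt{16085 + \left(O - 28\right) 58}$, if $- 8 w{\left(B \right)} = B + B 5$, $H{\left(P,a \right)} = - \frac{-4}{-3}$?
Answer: $\sqrt{14403} \approx 120.01$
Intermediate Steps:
$H{\left(P,a \right)} = - \frac{4}{3}$ ($H{\left(P,a \right)} = - \frac{\left(-4\right) \left(-1\right)}{3} = \left(-1\right) \frac{4}{3} = - \frac{4}{3}$)
$w{\left(B \right)} = - \frac{3 B}{4}$ ($w{\left(B \right)} = - \frac{B + B 5}{8} = - \frac{B + 5 B}{8} = - \frac{6 B}{8} = - \frac{3 B}{4}$)
$O = -1$ ($O = - \frac{\left(-3\right) \left(-4\right)}{4 \cdot 3} = \left(-1\right) 1 = -1$)
$\sqrt{16085 + \left(O - 28\right) 58} = \sqrt{16085 + \left(-1 - 28\right) 58} = \sqrt{16085 - 1682} = \sqrt{14403}$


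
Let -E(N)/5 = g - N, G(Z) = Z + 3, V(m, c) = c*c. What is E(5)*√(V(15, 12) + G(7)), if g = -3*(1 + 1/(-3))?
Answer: 35*√154 ≈ 434.34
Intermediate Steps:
g = -2 (g = -3*(1 - ⅓) = -3*⅔ = -2)
V(m, c) = c²
G(Z) = 3 + Z
E(N) = 10 + 5*N (E(N) = -5*(-2 - N) = 10 + 5*N)
E(5)*√(V(15, 12) + G(7)) = (10 + 5*5)*√(12² + (3 + 7)) = (10 + 25)*√(144 + 10) = 35*√154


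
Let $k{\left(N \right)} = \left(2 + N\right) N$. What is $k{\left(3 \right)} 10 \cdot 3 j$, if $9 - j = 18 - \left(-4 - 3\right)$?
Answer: $-7200$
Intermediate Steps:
$k{\left(N \right)} = N \left(2 + N\right)$
$j = -16$ ($j = 9 - \left(18 - \left(-4 - 3\right)\right) = 9 - \left(18 - -7\right) = 9 - \left(18 + 7\right) = 9 - 25 = -16$)
$k{\left(3 \right)} 10 \cdot 3 j = 3 \left(2 + 3\right) 10 \cdot 3 \left(-16\right) = 3 \cdot 5 \cdot 30 \left(-16\right) = 15 \cdot 30 \left(-16\right) = 450 \left(-16\right) = -7200$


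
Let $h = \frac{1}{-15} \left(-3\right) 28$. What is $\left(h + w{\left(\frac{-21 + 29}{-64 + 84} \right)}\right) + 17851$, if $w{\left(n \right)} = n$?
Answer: $17857$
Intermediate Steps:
$h = \frac{28}{5}$ ($h = \left(- \frac{1}{15}\right) \left(-3\right) 28 = \frac{1}{5} \cdot 28 = \frac{28}{5} \approx 5.6$)
$\left(h + w{\left(\frac{-21 + 29}{-64 + 84} \right)}\right) + 17851 = \left(\frac{28}{5} + \frac{-21 + 29}{-64 + 84}\right) + 17851 = \left(\frac{28}{5} + \frac{8}{20}\right) + 17851 = \left(\frac{28}{5} + 8 \cdot \frac{1}{20}\right) + 17851 = \left(\frac{28}{5} + \frac{2}{5}\right) + 17851 = 6 + 17851 = 17857$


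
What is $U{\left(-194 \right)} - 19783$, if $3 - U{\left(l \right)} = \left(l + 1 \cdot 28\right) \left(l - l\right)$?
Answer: $-19780$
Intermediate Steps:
$U{\left(l \right)} = 3$ ($U{\left(l \right)} = 3 - \left(l + 1 \cdot 28\right) \left(l - l\right) = 3 - \left(l + 28\right) 0 = 3 - \left(28 + l\right) 0 = 3 - 0 = 3 + 0 = 3$)
$U{\left(-194 \right)} - 19783 = 3 - 19783 = -19780$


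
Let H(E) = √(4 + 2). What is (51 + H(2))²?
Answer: (51 + √6)² ≈ 2856.8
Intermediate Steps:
H(E) = √6
(51 + H(2))² = (51 + √6)²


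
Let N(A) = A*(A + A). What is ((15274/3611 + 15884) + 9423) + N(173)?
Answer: 307546089/3611 ≈ 85169.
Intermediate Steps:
N(A) = 2*A**2 (N(A) = A*(2*A) = 2*A**2)
((15274/3611 + 15884) + 9423) + N(173) = ((15274/3611 + 15884) + 9423) + 2*173**2 = ((15274*(1/3611) + 15884) + 9423) + 2*29929 = ((15274/3611 + 15884) + 9423) + 59858 = (57372398/3611 + 9423) + 59858 = 91398851/3611 + 59858 = 307546089/3611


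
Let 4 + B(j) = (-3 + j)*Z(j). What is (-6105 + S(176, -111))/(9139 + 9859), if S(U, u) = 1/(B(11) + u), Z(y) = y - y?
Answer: -351038/1092385 ≈ -0.32135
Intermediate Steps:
Z(y) = 0
B(j) = -4 (B(j) = -4 + (-3 + j)*0 = -4 + 0 = -4)
S(U, u) = 1/(-4 + u)
(-6105 + S(176, -111))/(9139 + 9859) = (-6105 + 1/(-4 - 111))/(9139 + 9859) = (-6105 + 1/(-115))/18998 = (-6105 - 1/115)*(1/18998) = -702076/115*1/18998 = -351038/1092385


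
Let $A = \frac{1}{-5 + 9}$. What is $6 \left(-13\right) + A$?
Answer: $- \frac{311}{4} \approx -77.75$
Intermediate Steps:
$A = \frac{1}{4} \approx 0.25$
$6 \left(-13\right) + A = 6 \left(-13\right) + \frac{1}{4} = -78 + \frac{1}{4} = - \frac{311}{4}$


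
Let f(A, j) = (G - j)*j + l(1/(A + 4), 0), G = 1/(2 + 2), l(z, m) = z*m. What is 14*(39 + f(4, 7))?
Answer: -231/2 ≈ -115.50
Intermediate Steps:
l(z, m) = m*z
G = ¼ (G = 1/4 = ¼ ≈ 0.25000)
f(A, j) = j*(¼ - j) (f(A, j) = (¼ - j)*j + 0/(A + 4) = j*(¼ - j) + 0/(4 + A) = j*(¼ - j) + 0 = j*(¼ - j))
14*(39 + f(4, 7)) = 14*(39 + 7*(¼ - 1*7)) = 14*(39 + 7*(¼ - 7)) = 14*(39 + 7*(-27/4)) = 14*(39 - 189/4) = 14*(-33/4) = -231/2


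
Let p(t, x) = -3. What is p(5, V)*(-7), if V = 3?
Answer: 21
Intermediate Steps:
p(5, V)*(-7) = -3*(-7) = 21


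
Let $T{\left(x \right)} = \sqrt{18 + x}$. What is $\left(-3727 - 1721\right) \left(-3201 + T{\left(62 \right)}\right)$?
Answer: $17439048 - 21792 \sqrt{5} \approx 1.739 \cdot 10^{7}$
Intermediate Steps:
$\left(-3727 - 1721\right) \left(-3201 + T{\left(62 \right)}\right) = \left(-3727 - 1721\right) \left(-3201 + \sqrt{18 + 62}\right) = - 5448 \left(-3201 + \sqrt{80}\right) = - 5448 \left(-3201 + 4 \sqrt{5}\right) = 17439048 - 21792 \sqrt{5}$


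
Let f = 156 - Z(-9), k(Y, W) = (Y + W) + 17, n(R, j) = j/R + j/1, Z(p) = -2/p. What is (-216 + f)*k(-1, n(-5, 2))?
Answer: -47696/45 ≈ -1059.9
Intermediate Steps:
n(R, j) = j + j/R (n(R, j) = j/R + j*1 = j/R + j = j + j/R)
k(Y, W) = 17 + W + Y (k(Y, W) = (W + Y) + 17 = 17 + W + Y)
f = 1402/9 (f = 156 - (-2)/(-9) = 156 - (-2)*(-1)/9 = 156 - 1*2/9 = 156 - 2/9 = 1402/9 ≈ 155.78)
(-216 + f)*k(-1, n(-5, 2)) = (-216 + 1402/9)*(17 + (2 + 2/(-5)) - 1) = -542*(17 + (2 + 2*(-⅕)) - 1)/9 = -542*(17 + (2 - ⅖) - 1)/9 = -542*(17 + 8/5 - 1)/9 = -542/9*88/5 = -47696/45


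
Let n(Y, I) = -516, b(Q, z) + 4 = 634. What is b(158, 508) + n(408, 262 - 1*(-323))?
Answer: 114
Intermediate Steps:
b(Q, z) = 630 (b(Q, z) = -4 + 634 = 630)
b(158, 508) + n(408, 262 - 1*(-323)) = 630 - 516 = 114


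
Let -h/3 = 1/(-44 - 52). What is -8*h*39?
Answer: -39/4 ≈ -9.7500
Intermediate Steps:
h = 1/32 (h = -3/(-44 - 52) = -3/(-96) = -3*(-1/96) = 1/32 ≈ 0.031250)
-8*h*39 = -8*1/32*39 = -1/4*39 = -39/4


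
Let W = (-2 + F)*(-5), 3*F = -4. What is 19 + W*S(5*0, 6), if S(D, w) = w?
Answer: 119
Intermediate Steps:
F = -4/3 (F = (⅓)*(-4) = -4/3 ≈ -1.3333)
W = 50/3 (W = (-2 - 4/3)*(-5) = -10/3*(-5) = 50/3 ≈ 16.667)
19 + W*S(5*0, 6) = 19 + (50/3)*6 = 19 + 100 = 119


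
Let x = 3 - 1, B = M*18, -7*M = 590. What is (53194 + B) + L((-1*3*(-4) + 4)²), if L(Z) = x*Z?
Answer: 365322/7 ≈ 52189.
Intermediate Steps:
M = -590/7 (M = -⅐*590 = -590/7 ≈ -84.286)
B = -10620/7 (B = -590/7*18 = -10620/7 ≈ -1517.1)
x = 2
L(Z) = 2*Z
(53194 + B) + L((-1*3*(-4) + 4)²) = (53194 - 10620/7) + 2*(-1*3*(-4) + 4)² = 361738/7 + 2*(-3*(-4) + 4)² = 361738/7 + 2*(12 + 4)² = 361738/7 + 2*16² = 361738/7 + 2*256 = 361738/7 + 512 = 365322/7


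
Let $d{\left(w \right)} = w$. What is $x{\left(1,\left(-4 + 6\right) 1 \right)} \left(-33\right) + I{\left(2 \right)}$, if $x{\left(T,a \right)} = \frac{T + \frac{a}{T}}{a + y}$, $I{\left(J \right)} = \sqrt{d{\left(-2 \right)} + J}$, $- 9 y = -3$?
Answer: $- \frac{297}{7} \approx -42.429$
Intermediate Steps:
$y = \frac{1}{3}$ ($y = \left(- \frac{1}{9}\right) \left(-3\right) = \frac{1}{3} \approx 0.33333$)
$I{\left(J \right)} = \sqrt{-2 + J}$
$x{\left(T,a \right)} = \frac{T + \frac{a}{T}}{\frac{1}{3} + a}$ ($x{\left(T,a \right)} = \frac{T + \frac{a}{T}}{a + \frac{1}{3}} = \frac{T + \frac{a}{T}}{\frac{1}{3} + a}$)
$x{\left(1,\left(-4 + 6\right) 1 \right)} \left(-33\right) + I{\left(2 \right)} = \frac{3 \left(\left(-4 + 6\right) 1 + 1^{2}\right)}{1 \left(1 + 3 \left(-4 + 6\right) 1\right)} \left(-33\right) + \sqrt{-2 + 2} = 3 \cdot 1 \frac{1}{1 + 3 \cdot 2 \cdot 1} \left(2 \cdot 1 + 1\right) \left(-33\right) + \sqrt{0} = 3 \cdot 1 \frac{1}{1 + 3 \cdot 2} \left(2 + 1\right) \left(-33\right) + 0 = 3 \cdot 1 \frac{1}{1 + 6} \cdot 3 \left(-33\right) + 0 = 3 \cdot 1 \cdot \frac{1}{7} \cdot 3 \left(-33\right) + 0 = \frac{9}{7} \left(-33\right) + 0 = - \frac{297}{7} + 0 = - \frac{297}{7}$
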